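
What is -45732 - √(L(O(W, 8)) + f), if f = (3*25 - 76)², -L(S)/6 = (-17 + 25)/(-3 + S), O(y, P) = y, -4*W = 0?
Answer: -45732 - √17 ≈ -45736.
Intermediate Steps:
W = 0 (W = -¼*0 = 0)
L(S) = -48/(-3 + S) (L(S) = -6*(-17 + 25)/(-3 + S) = -48/(-3 + S))
f = 1 (f = (75 - 76)² = (-1)² = 1)
-45732 - √(L(O(W, 8)) + f) = -45732 - √(-48/(-3 + 0) + 1) = -45732 - √(-48/(-3) + 1) = -45732 - √(-48*(-⅓) + 1) = -45732 - √(16 + 1) = -45732 - √17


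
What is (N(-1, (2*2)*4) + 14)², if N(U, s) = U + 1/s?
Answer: 43681/256 ≈ 170.63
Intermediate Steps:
(N(-1, (2*2)*4) + 14)² = ((-1 + 1/((2*2)*4)) + 14)² = ((-1 + 1/(4*4)) + 14)² = ((-1 + 1/16) + 14)² = (-15/16 + 14)² = (209/16)² = 43681/256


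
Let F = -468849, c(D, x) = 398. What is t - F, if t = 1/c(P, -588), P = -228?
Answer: 186601903/398 ≈ 4.6885e+5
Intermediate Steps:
t = 1/398 ≈ 0.0025126
t - F = 1/398 - 1*(-468849) = 1/398 + 468849 = 186601903/398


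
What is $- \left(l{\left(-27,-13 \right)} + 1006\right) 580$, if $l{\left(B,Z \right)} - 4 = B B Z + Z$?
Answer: $4918400$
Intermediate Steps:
$l{\left(B,Z \right)} = 4 + Z + Z B^{2}$ ($l{\left(B,Z \right)} = 4 + \left(B B Z + Z\right) = 4 + \left(B^{2} Z + Z\right) = 4 + \left(Z B^{2} + Z\right) = 4 + \left(Z + Z B^{2}\right) = 4 + Z + Z B^{2}$)
$- \left(l{\left(-27,-13 \right)} + 1006\right) 580 = - \left(\left(4 - 13 - 13 \left(-27\right)^{2}\right) + 1006\right) 580 = - \left(\left(4 - 13 - 9477\right) + 1006\right) 580 = - \left(-9486 + 1006\right) 580 = - \left(-8480\right) 580 = \left(-1\right) \left(-4918400\right) = 4918400$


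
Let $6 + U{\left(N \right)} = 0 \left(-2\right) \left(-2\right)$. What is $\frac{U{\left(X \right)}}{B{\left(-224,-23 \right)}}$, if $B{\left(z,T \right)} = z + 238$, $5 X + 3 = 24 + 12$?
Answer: $- \frac{3}{7} \approx -0.42857$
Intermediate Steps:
$X = \frac{33}{5}$ ($X = - \frac{3}{5} + \frac{24 + 12}{5} = - \frac{3}{5} + \frac{1}{5} \cdot 36 = - \frac{3}{5} + \frac{36}{5} = \frac{33}{5} \approx 6.6$)
$B{\left(z,T \right)} = 238 + z$
$U{\left(N \right)} = -6$ ($U{\left(N \right)} = -6 + 0 \left(-2\right) \left(-2\right) = -6 + 0 \left(-2\right) = -6 + 0 = -6$)
$\frac{U{\left(X \right)}}{B{\left(-224,-23 \right)}} = - \frac{6}{238 - 224} = - \frac{6}{14} = \left(-6\right) \frac{1}{14} = - \frac{3}{7}$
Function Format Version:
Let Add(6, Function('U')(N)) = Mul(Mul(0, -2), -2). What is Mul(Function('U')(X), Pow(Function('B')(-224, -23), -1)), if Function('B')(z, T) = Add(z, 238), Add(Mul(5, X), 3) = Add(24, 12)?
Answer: Rational(-3, 7) ≈ -0.42857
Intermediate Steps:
X = Rational(33, 5) (X = Add(Rational(-3, 5), Mul(Rational(1, 5), Add(24, 12))) = Add(Rational(-3, 5), Mul(Rational(1, 5), 36)) = Add(Rational(-3, 5), Rational(36, 5)) = Rational(33, 5) ≈ 6.6000)
Function('B')(z, T) = Add(238, z)
Function('U')(N) = -6 (Function('U')(N) = Add(-6, Mul(Mul(0, -2), -2)) = Add(-6, Mul(0, -2)) = Add(-6, 0) = -6)
Mul(Function('U')(X), Pow(Function('B')(-224, -23), -1)) = Mul(-6, Pow(Add(238, -224), -1)) = Mul(-6, Pow(14, -1)) = Mul(-6, Rational(1, 14)) = Rational(-3, 7)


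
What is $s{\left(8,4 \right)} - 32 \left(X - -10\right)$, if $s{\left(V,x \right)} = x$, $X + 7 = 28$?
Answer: $-988$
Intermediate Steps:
$X = 21$ ($X = -7 + 28 = 21$)
$s{\left(8,4 \right)} - 32 \left(X - -10\right) = 4 - 32 \left(21 - -10\right) = 4 - 32 \left(21 + 10\right) = 4 - 992 = -988$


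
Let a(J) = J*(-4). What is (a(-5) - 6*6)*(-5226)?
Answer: 83616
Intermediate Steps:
a(J) = -4*J
(a(-5) - 6*6)*(-5226) = (-4*(-5) - 6*6)*(-5226) = (20 - 36)*(-5226) = -16*(-5226) = 83616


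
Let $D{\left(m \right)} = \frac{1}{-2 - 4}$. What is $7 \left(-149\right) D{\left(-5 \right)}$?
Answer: $\frac{1043}{6} \approx 173.83$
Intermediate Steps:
$D{\left(m \right)} = - \frac{1}{6}$ ($D{\left(m \right)} = \frac{1}{-6} = - \frac{1}{6}$)
$7 \left(-149\right) D{\left(-5 \right)} = 7 \left(-149\right) \left(- \frac{1}{6}\right) = \left(-1043\right) \left(- \frac{1}{6}\right) = \frac{1043}{6}$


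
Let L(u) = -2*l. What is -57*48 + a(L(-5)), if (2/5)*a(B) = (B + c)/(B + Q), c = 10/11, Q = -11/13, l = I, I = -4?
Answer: -2795743/1023 ≈ -2732.9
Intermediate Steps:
l = -4
L(u) = 8 (L(u) = -2*(-4) = 8)
Q = -11/13 (Q = -11*1/13 = -11/13 ≈ -0.84615)
c = 10/11 (c = 10*(1/11) = 10/11 ≈ 0.90909)
a(B) = 5*(10/11 + B)/(2*(-11/13 + B)) (a(B) = 5*((B + 10/11)/(B - 11/13))/2 = 5*((10/11 + B)/(-11/13 + B))/2 = 5*(10/11 + B)/(2*(-11/13 + B)))
-57*48 + a(L(-5)) = -57*48 + 65*(10 + 11*8)/(22*(-11 + 13*8)) = -2736 + 65*(10 + 88)/(22*(-11 + 104)) = -2736 + (65/22)*98/93 = -2736 + (65/22)*(1/93)*98 = -2736 + 3185/1023 = -2795743/1023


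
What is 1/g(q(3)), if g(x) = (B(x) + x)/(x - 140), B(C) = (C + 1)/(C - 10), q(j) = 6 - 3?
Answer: -959/17 ≈ -56.412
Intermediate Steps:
q(j) = 3
B(C) = (1 + C)/(-10 + C)
g(x) = (x + (1 + x)/(-10 + x))/(-140 + x) (g(x) = ((1 + x)/(-10 + x) + x)/(x - 140) = (x + (1 + x)/(-10 + x))/(-140 + x))
1/g(q(3)) = 1/((1 + 3 + 3*(-10 + 3))/((-140 + 3)*(-10 + 3))) = 1/((1 + 3 + 3*(-7))/(-137*(-7))) = 1/(-1/137*(-⅐)*(1 + 3 - 21)) = 1/(-1/137*(-⅐)*(-17)) = 1/(-17/959) = -959/17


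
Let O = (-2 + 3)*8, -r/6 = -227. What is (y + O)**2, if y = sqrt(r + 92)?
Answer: (8 + sqrt(1454))**2 ≈ 2128.1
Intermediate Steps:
r = 1362 (r = -6*(-227) = 1362)
y = sqrt(1454) (y = sqrt(1362 + 92) = sqrt(1454) ≈ 38.131)
O = 8 (O = 1*8 = 8)
(y + O)**2 = (sqrt(1454) + 8)**2 = (8 + sqrt(1454))**2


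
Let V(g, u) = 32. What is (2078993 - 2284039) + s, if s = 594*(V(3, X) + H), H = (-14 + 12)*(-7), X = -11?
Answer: -177722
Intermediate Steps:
H = 14 (H = -2*(-7) = 14)
s = 27324 (s = 594*(32 + 14) = 594*46 = 27324)
(2078993 - 2284039) + s = (2078993 - 2284039) + 27324 = -205046 + 27324 = -177722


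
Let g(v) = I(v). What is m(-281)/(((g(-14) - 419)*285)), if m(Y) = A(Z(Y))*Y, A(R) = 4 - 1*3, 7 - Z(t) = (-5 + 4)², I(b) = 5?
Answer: 281/117990 ≈ 0.0023816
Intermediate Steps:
g(v) = 5
Z(t) = 6 (Z(t) = 7 - (-5 + 4)² = 7 - 1*(-1)² = 7 - 1*1 = 7 - 1 = 6)
A(R) = 1 (A(R) = 4 - 3 = 1)
m(Y) = Y (m(Y) = 1*Y = Y)
m(-281)/(((g(-14) - 419)*285)) = -281*1/(285*(5 - 419)) = -281/((-414*285)) = -281/(-117990) = -281*(-1/117990) = 281/117990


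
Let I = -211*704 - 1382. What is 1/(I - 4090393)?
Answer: -1/4240319 ≈ -2.3583e-7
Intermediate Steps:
I = -149926 (I = -148544 - 1382 = -149926)
1/(I - 4090393) = 1/(-149926 - 4090393) = 1/(-4240319) = -1/4240319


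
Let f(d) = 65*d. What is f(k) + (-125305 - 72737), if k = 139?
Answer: -189007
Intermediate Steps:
f(k) + (-125305 - 72737) = 65*139 + (-125305 - 72737) = 9035 - 198042 = -189007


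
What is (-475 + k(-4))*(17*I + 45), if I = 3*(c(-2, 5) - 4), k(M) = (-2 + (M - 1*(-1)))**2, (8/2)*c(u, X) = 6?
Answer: 37125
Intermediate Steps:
c(u, X) = 3/2 (c(u, X) = (1/4)*6 = 3/2)
k(M) = (-1 + M)**2 (k(M) = (-2 + (M + 1))**2 = (-2 + (1 + M))**2 = (-1 + M)**2)
I = -15/2 (I = 3*(3/2 - 4) = 3*(-5/2) = -15/2 ≈ -7.5000)
(-475 + k(-4))*(17*I + 45) = (-475 + (-1 - 4)**2)*(17*(-15/2) + 45) = (-475 + (-5)**2)*(-255/2 + 45) = (-475 + 25)*(-165/2) = -450*(-165/2) = 37125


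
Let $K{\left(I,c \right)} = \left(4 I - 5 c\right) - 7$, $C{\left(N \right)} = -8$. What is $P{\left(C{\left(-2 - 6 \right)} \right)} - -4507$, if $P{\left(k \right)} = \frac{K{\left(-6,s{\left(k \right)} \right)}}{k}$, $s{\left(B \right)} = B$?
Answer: $\frac{36047}{8} \approx 4505.9$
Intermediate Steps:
$K{\left(I,c \right)} = -7 - 5 c + 4 I$ ($K{\left(I,c \right)} = \left(- 5 c + 4 I\right) - 7 = -7 - 5 c + 4 I$)
$P{\left(k \right)} = \frac{-31 - 5 k}{k}$ ($P{\left(k \right)} = \frac{-7 - 5 k + 4 \left(-6\right)}{k} = \frac{-7 - 5 k - 24}{k} = \frac{-31 - 5 k}{k}$)
$P{\left(C{\left(-2 - 6 \right)} \right)} - -4507 = \left(-5 - \frac{31}{-8}\right) - -4507 = \left(-5 - - \frac{31}{8}\right) + 4507 = \left(-5 + \frac{31}{8}\right) + 4507 = - \frac{9}{8} + 4507 = \frac{36047}{8}$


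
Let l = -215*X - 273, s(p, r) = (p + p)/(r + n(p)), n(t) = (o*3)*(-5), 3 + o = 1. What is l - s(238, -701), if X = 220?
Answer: -31921007/671 ≈ -47572.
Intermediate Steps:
o = -2 (o = -3 + 1 = -2)
n(t) = 30 (n(t) = -2*3*(-5) = -6*(-5) = 30)
s(p, r) = 2*p/(30 + r) (s(p, r) = (p + p)/(r + 30) = (2*p)/(30 + r) = 2*p/(30 + r))
l = -47573 (l = -215*220 - 273 = -47300 - 273 = -47573)
l - s(238, -701) = -47573 - 2*238/(30 - 701) = -47573 - 2*238/(-671) = -47573 - 2*238*(-1)/671 = -47573 - 1*(-476/671) = -47573 + 476/671 = -31921007/671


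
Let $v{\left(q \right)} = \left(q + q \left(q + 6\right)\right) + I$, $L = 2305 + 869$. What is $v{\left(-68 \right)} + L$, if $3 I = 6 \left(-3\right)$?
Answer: $7316$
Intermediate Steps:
$I = -6$ ($I = \frac{6 \left(-3\right)}{3} = \frac{1}{3} \left(-18\right) = -6$)
$L = 3174$
$v{\left(q \right)} = -6 + q + q \left(6 + q\right)$ ($v{\left(q \right)} = \left(q + q \left(q + 6\right)\right) - 6 = \left(q + q \left(6 + q\right)\right) - 6 = -6 + q + q \left(6 + q\right)$)
$v{\left(-68 \right)} + L = \left(-6 + \left(-68\right)^{2} + 7 \left(-68\right)\right) + 3174 = \left(-6 + 4624 - 476\right) + 3174 = 4142 + 3174 = 7316$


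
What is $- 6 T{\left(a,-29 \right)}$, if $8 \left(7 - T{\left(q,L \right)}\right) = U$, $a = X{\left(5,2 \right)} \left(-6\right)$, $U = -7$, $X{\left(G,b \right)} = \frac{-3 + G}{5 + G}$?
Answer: $- \frac{189}{4} \approx -47.25$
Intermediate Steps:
$X{\left(G,b \right)} = \frac{-3 + G}{5 + G}$
$a = - \frac{6}{5}$ ($a = \frac{-3 + 5}{5 + 5} \left(-6\right) = \frac{1}{10} \cdot 2 \left(-6\right) = \frac{1}{5} \left(-6\right) = - \frac{6}{5} \approx -1.2$)
$T{\left(q,L \right)} = \frac{63}{8}$ ($T{\left(q,L \right)} = 7 - - \frac{7}{8} = 7 + \frac{7}{8} = \frac{63}{8}$)
$- 6 T{\left(a,-29 \right)} = \left(-6\right) \frac{63}{8} = - \frac{189}{4}$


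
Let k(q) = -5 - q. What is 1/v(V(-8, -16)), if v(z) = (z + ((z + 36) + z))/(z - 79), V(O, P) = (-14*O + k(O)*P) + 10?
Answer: -5/258 ≈ -0.019380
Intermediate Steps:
V(O, P) = 10 - 14*O + P*(-5 - O) (V(O, P) = (-14*O + (-5 - O)*P) + 10 = (-14*O + P*(-5 - O)) + 10 = 10 - 14*O + P*(-5 - O))
v(z) = (36 + 3*z)/(-79 + z) (v(z) = (z + ((36 + z) + z))/(-79 + z) = (z + (36 + 2*z))/(-79 + z) = (36 + 3*z)/(-79 + z))
1/v(V(-8, -16)) = 1/(3*(12 + (10 - 14*(-8) - 1*(-16)*(5 - 8)))/(-79 + (10 - 14*(-8) - 1*(-16)*(5 - 8)))) = 1/(3*(12 + (10 + 112 - 1*(-16)*(-3)))/(-79 + (10 + 112 - 1*(-16)*(-3)))) = 1/(3*(12 + (10 + 112 - 48))/(-79 + (10 + 112 - 48))) = 1/(3*(12 + 74)/(-79 + 74)) = 1/(3*86/(-5)) = 1/(3*(-1/5)*86) = 1/(-258/5) = -5/258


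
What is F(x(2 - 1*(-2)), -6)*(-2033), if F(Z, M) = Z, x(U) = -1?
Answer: 2033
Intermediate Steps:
F(x(2 - 1*(-2)), -6)*(-2033) = -1*(-2033) = 2033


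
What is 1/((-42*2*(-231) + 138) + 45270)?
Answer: 1/64812 ≈ 1.5429e-5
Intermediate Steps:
1/((-42*2*(-231) + 138) + 45270) = 1/((-84*(-231) + 138) + 45270) = 1/((19404 + 138) + 45270) = 1/(19542 + 45270) = 1/64812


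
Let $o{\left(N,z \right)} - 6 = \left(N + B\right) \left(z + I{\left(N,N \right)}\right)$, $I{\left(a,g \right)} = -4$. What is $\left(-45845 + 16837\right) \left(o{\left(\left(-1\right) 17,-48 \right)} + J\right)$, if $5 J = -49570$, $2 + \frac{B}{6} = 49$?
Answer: $687141504$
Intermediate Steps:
$B = 282$ ($B = -12 + 6 \cdot 49 = -12 + 294 = 282$)
$o{\left(N,z \right)} = 6 + \left(-4 + z\right) \left(282 + N\right)$ ($o{\left(N,z \right)} = 6 + \left(N + 282\right) \left(z - 4\right) = 6 + \left(282 + N\right) \left(-4 + z\right) = 6 + \left(-4 + z\right) \left(282 + N\right)$)
$J = -9914$ ($J = \frac{1}{5} \left(-49570\right) = -9914$)
$\left(-45845 + 16837\right) \left(o{\left(\left(-1\right) 17,-48 \right)} + J\right) = \left(-45845 + 16837\right) \left(\left(-1122 - 4 \left(\left(-1\right) 17\right) + 282 \left(-48\right) + \left(-1\right) 17 \left(-48\right)\right) - 9914\right) = - 29008 \left(\left(-1122 - -68 - 13536 - -816\right) - 9914\right) = - 29008 \left(\left(-1122 + 68 - 13536 + 816\right) - 9914\right) = - 29008 \left(-13774 - 9914\right) = \left(-29008\right) \left(-23688\right) = 687141504$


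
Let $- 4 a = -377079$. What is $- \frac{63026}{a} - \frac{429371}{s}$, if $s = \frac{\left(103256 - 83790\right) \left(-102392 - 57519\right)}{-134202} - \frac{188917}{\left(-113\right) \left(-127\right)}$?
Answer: $- \frac{161538627186253854743}{8417691907208954484} \approx -19.19$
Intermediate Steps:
$a = \frac{377079}{4}$ ($a = \left(- \frac{1}{4}\right) \left(-377079\right) = \frac{377079}{4} \approx 94270.0$)
$s = \frac{22323417393196}{962966451}$ ($s = 19466 \left(-159911\right) \left(- \frac{1}{134202}\right) - \frac{188917}{14351} = \left(-3112827526\right) \left(- \frac{1}{134202}\right) - \frac{188917}{14351} = \frac{1556413763}{67101} - \frac{188917}{14351} = \frac{22323417393196}{962966451} \approx 23182.0$)
$- \frac{63026}{a} - \frac{429371}{s} = - \frac{63026}{\frac{377079}{4}} - \frac{429371}{\frac{22323417393196}{962966451}} = \left(-63026\right) \frac{4}{377079} - \frac{413469868032321}{22323417393196} = - \frac{252104}{377079} - \frac{413469868032321}{22323417393196} = - \frac{161538627186253854743}{8417691907208954484}$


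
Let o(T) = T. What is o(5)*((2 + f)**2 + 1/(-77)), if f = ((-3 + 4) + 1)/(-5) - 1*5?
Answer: 22228/385 ≈ 57.735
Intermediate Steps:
f = -27/5 (f = (1 + 1)*(-1/5) - 5 = 2*(-1/5) - 5 = -2/5 - 5 = -27/5 ≈ -5.4000)
o(5)*((2 + f)**2 + 1/(-77)) = 5*((2 - 27/5)**2 + 1/(-77)) = 5*((-17/5)**2 - 1/77) = 5*(289/25 - 1/77) = 5*(22228/1925) = 22228/385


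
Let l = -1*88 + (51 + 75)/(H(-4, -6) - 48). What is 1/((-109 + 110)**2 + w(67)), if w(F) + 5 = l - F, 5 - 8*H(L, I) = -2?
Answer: -377/60951 ≈ -0.0061853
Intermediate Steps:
H(L, I) = 7/8 (H(L, I) = 5/8 - 1/8*(-2) = 5/8 + 1/4 = 7/8)
l = -34184/377 (l = -1*88 + (51 + 75)/(7/8 - 48) = -88 + 126/(-377/8) = -88 + 126*(-8/377) = -88 - 1008/377 = -34184/377 ≈ -90.674)
w(F) = -36069/377 - F (w(F) = -5 + (-34184/377 - F) = -36069/377 - F)
1/((-109 + 110)**2 + w(67)) = 1/((-109 + 110)**2 + (-36069/377 - 1*67)) = 1/(1**2 + (-36069/377 - 67)) = 1/(1 - 61328/377) = 1/(-60951/377) = -377/60951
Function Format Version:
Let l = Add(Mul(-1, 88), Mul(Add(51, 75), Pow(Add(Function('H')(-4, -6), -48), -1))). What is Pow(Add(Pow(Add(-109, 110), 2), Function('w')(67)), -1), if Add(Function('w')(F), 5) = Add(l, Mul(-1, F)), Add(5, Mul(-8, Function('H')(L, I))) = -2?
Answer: Rational(-377, 60951) ≈ -0.0061853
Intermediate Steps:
Function('H')(L, I) = Rational(7, 8) (Function('H')(L, I) = Add(Rational(5, 8), Mul(Rational(-1, 8), -2)) = Add(Rational(5, 8), Rational(1, 4)) = Rational(7, 8))
l = Rational(-34184, 377) (l = Add(Mul(-1, 88), Mul(Add(51, 75), Pow(Add(Rational(7, 8), -48), -1))) = Add(-88, Mul(126, Pow(Rational(-377, 8), -1))) = Add(-88, Mul(126, Rational(-8, 377))) = Add(-88, Rational(-1008, 377)) = Rational(-34184, 377) ≈ -90.674)
Function('w')(F) = Add(Rational(-36069, 377), Mul(-1, F)) (Function('w')(F) = Add(-5, Add(Rational(-34184, 377), Mul(-1, F))) = Add(Rational(-36069, 377), Mul(-1, F)))
Pow(Add(Pow(Add(-109, 110), 2), Function('w')(67)), -1) = Pow(Add(Pow(Add(-109, 110), 2), Add(Rational(-36069, 377), Mul(-1, 67))), -1) = Pow(Add(Pow(1, 2), Add(Rational(-36069, 377), -67)), -1) = Pow(Add(1, Rational(-61328, 377)), -1) = Pow(Rational(-60951, 377), -1) = Rational(-377, 60951)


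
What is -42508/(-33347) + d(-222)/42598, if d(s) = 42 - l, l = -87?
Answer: 1815057547/1420515506 ≈ 1.2777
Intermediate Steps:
d(s) = 129 (d(s) = 42 - 1*(-87) = 42 + 87 = 129)
-42508/(-33347) + d(-222)/42598 = -42508/(-33347) + 129/42598 = -42508*(-1/33347) + 129*(1/42598) = 42508/33347 + 129/42598 = 1815057547/1420515506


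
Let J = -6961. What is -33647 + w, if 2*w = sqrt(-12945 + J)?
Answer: -33647 + I*sqrt(19906)/2 ≈ -33647.0 + 70.544*I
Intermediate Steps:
w = I*sqrt(19906)/2 (w = sqrt(-12945 - 6961)/2 = sqrt(-19906)/2 = (I*sqrt(19906))/2 = I*sqrt(19906)/2 ≈ 70.544*I)
-33647 + w = -33647 + I*sqrt(19906)/2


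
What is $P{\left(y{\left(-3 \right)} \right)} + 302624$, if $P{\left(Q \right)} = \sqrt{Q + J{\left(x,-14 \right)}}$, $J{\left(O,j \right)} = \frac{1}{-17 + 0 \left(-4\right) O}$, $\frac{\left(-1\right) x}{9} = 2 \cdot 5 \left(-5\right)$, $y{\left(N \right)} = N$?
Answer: $302624 + \frac{2 i \sqrt{221}}{17} \approx 3.0262 \cdot 10^{5} + 1.7489 i$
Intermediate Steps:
$x = 450$ ($x = - 9 \cdot 2 \cdot 5 \left(-5\right) = - 9 \cdot 10 \left(-5\right) = \left(-9\right) \left(-50\right) = 450$)
$J{\left(O,j \right)} = - \frac{1}{17}$ ($J{\left(O,j \right)} = \frac{1}{-17 + 0 O} = \frac{1}{-17 + 0} = \frac{1}{-17} = - \frac{1}{17}$)
$P{\left(Q \right)} = \sqrt{- \frac{1}{17} + Q}$ ($P{\left(Q \right)} = \sqrt{Q - \frac{1}{17}} = \sqrt{- \frac{1}{17} + Q}$)
$P{\left(y{\left(-3 \right)} \right)} + 302624 = \frac{\sqrt{-17 + 289 \left(-3\right)}}{17} + 302624 = \frac{\sqrt{-17 - 867}}{17} + 302624 = \frac{\sqrt{-884}}{17} + 302624 = \frac{2 i \sqrt{221}}{17} + 302624 = 302624 + \frac{2 i \sqrt{221}}{17}$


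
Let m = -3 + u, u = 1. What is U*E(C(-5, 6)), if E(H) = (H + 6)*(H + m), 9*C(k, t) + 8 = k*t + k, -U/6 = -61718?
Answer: -82825556/27 ≈ -3.0676e+6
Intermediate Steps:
U = 370308 (U = -6*(-61718) = 370308)
C(k, t) = -8/9 + k/9 + k*t/9 (C(k, t) = -8/9 + (k*t + k)/9 = -8/9 + (k + k*t)/9 = -8/9 + (k/9 + k*t/9) = -8/9 + k/9 + k*t/9)
m = -2 (m = -3 + 1 = -2)
E(H) = (-2 + H)*(6 + H) (E(H) = (H + 6)*(H - 2) = (6 + H)*(-2 + H) = (-2 + H)*(6 + H))
U*E(C(-5, 6)) = 370308*(-12 + (-8/9 + (1/9)*(-5) + (1/9)*(-5)*6)**2 + 4*(-8/9 + (1/9)*(-5) + (1/9)*(-5)*6)) = 370308*(-12 + (-8/9 - 5/9 - 10/3)**2 + 4*(-8/9 - 5/9 - 10/3)) = 370308*(-12 + (-43/9)**2 + 4*(-43/9)) = 370308*(-12 + 1849/81 - 172/9) = 370308*(-671/81) = -82825556/27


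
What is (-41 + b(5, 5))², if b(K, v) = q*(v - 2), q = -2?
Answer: 2209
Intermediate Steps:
b(K, v) = 4 - 2*v (b(K, v) = -2*(v - 2) = -2*(-2 + v) = 4 - 2*v)
(-41 + b(5, 5))² = (-41 + (4 - 2*5))² = (-41 + (4 - 10))² = (-41 - 6)² = (-47)² = 2209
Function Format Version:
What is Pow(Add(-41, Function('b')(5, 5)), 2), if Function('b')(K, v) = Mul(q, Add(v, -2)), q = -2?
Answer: 2209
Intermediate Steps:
Function('b')(K, v) = Add(4, Mul(-2, v)) (Function('b')(K, v) = Mul(-2, Add(v, -2)) = Mul(-2, Add(-2, v)) = Add(4, Mul(-2, v)))
Pow(Add(-41, Function('b')(5, 5)), 2) = Pow(Add(-41, Add(4, Mul(-2, 5))), 2) = Pow(Add(-41, Add(4, -10)), 2) = Pow(Add(-41, -6), 2) = Pow(-47, 2) = 2209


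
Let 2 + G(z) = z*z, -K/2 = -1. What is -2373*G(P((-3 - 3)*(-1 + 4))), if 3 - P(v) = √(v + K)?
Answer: 21357 + 56952*I ≈ 21357.0 + 56952.0*I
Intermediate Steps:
K = 2 (K = -2*(-1) = 2)
P(v) = 3 - √(2 + v) (P(v) = 3 - √(v + 2) = 3 - √(2 + v))
G(z) = -2 + z² (G(z) = -2 + z*z = -2 + z²)
-2373*G(P((-3 - 3)*(-1 + 4))) = -2373*(-2 + (3 - √(2 + (-3 - 3)*(-1 + 4)))²) = -2373*(-2 + (3 - √(2 - 6*3))²) = -2373*(-2 + (3 - √(2 - 18))²) = -2373*(-2 + (3 - √(-16))²) = -2373*(-2 + (3 - 4*I)²) = 4746 - 2373*(3 - 4*I)²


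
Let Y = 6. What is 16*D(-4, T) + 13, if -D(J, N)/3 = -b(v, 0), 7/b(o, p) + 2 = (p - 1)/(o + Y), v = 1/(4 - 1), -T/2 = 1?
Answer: -5851/41 ≈ -142.71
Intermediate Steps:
T = -2 (T = -2*1 = -2)
v = ⅓ (v = 1/3 = ⅓ ≈ 0.33333)
b(o, p) = 7/(-2 + (-1 + p)/(6 + o)) (b(o, p) = 7/(-2 + (p - 1)/(o + 6)) = 7/(-2 + (-1 + p)/(6 + o)))
D(J, N) = -399/41 (D(J, N) = -(-3)*7*(6 + ⅓)/(-13 + 0 - 2*⅓) = -(-3)*7*(19/3)/(-13 + 0 - ⅔) = -(-3)*7*(19/3)/(-41/3) = -(-3)*7*(-3/41)*(19/3) = -(-3)*(-133)/41 = -3*133/41 = -399/41)
16*D(-4, T) + 13 = 16*(-399/41) + 13 = -6384/41 + 13 = -5851/41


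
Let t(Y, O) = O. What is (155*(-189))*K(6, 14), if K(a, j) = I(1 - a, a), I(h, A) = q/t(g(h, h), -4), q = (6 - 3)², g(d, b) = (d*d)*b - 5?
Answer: 263655/4 ≈ 65914.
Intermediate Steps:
g(d, b) = -5 + b*d² (g(d, b) = d²*b - 5 = b*d² - 5 = -5 + b*d²)
q = 9 (q = 3² = 9)
I(h, A) = -9/4 (I(h, A) = 9/(-4) = 9*(-¼) = -9/4)
K(a, j) = -9/4
(155*(-189))*K(6, 14) = (155*(-189))*(-9/4) = -29295*(-9/4) = 263655/4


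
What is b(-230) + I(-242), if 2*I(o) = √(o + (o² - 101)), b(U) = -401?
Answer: -401 + 3*√6469/2 ≈ -280.35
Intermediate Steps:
I(o) = √(-101 + o + o²)/2 (I(o) = √(o + (o² - 101))/2 = √(o + (-101 + o²))/2 = √(-101 + o + o²)/2)
b(-230) + I(-242) = -401 + √(-101 - 242 + (-242)²)/2 = -401 + √(-101 - 242 + 58564)/2 = -401 + √58221/2 = -401 + (3*√6469)/2 = -401 + 3*√6469/2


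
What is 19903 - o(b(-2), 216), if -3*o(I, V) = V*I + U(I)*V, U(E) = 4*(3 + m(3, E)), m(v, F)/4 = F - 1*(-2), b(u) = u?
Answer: 20623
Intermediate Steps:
m(v, F) = 8 + 4*F (m(v, F) = 4*(F - 1*(-2)) = 4*(F + 2) = 4*(2 + F) = 8 + 4*F)
U(E) = 44 + 16*E (U(E) = 4*(3 + (8 + 4*E)) = 4*(11 + 4*E) = 44 + 16*E)
o(I, V) = -I*V/3 - V*(44 + 16*I)/3 (o(I, V) = -(V*I + (44 + 16*I)*V)/3 = -(I*V + V*(44 + 16*I))/3 = -I*V/3 - V*(44 + 16*I)/3)
19903 - o(b(-2), 216) = 19903 - (-1)*216*(44 + 17*(-2))/3 = 19903 - (-1)*216*(44 - 34)/3 = 19903 - (-1)*216*10/3 = 19903 - 1*(-720) = 19903 + 720 = 20623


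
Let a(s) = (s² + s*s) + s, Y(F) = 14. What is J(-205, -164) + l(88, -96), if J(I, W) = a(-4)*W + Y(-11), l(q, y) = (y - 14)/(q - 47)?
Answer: -187808/41 ≈ -4580.7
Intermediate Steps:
a(s) = s + 2*s² (a(s) = (s² + s²) + s = 2*s² + s = s + 2*s²)
l(q, y) = (-14 + y)/(-47 + q)
J(I, W) = 14 + 28*W (J(I, W) = (-4*(1 + 2*(-4)))*W + 14 = (-4*(1 - 8))*W + 14 = (-4*(-7))*W + 14 = 28*W + 14 = 14 + 28*W)
J(-205, -164) + l(88, -96) = (14 + 28*(-164)) + (-14 - 96)/(-47 + 88) = (14 - 4592) - 110/41 = -4578 + (1/41)*(-110) = -4578 - 110/41 = -187808/41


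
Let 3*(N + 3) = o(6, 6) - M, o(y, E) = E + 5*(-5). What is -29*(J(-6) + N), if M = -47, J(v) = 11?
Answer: -1508/3 ≈ -502.67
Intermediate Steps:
o(y, E) = -25 + E (o(y, E) = E - 25 = -25 + E)
N = 19/3 (N = -3 + ((-25 + 6) - 1*(-47))/3 = -3 + (-19 + 47)/3 = -3 + (⅓)*28 = -3 + 28/3 = 19/3 ≈ 6.3333)
-29*(J(-6) + N) = -29*(11 + 19/3) = -29*52/3 = -1508/3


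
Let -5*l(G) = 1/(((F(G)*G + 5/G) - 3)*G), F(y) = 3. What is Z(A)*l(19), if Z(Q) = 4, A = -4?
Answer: -4/5155 ≈ -0.00077595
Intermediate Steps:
l(G) = -1/(5*G*(-3 + 3*G + 5/G)) (l(G) = -1/(5*((3*G + 5/G) - 3)*G) = -1/(5*(-3 + 3*G + 5/G)*G) = -1/(5*G*(-3 + 3*G + 5/G)))
Z(A)*l(19) = 4*(-1/(25 - 15*19 + 15*19**2)) = 4*(-1/(25 - 285 + 15*361)) = 4*(-1/(25 - 285 + 5415)) = 4*(-1/5155) = -4/5155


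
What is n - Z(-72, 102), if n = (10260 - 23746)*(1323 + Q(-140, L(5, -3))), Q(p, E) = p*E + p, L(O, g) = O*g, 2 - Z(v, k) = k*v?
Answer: -44281884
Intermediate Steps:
Z(v, k) = 2 - k*v
Q(p, E) = p + E*p (Q(p, E) = E*p + p = p + E*p)
n = -44274538 (n = (10260 - 23746)*(1323 - 140*(1 + 5*(-3))) = -13486*(1323 - 140*(1 - 15)) = -13486*(1323 - 140*(-14)) = -13486*(1323 + 1960) = -13486*3283 = -44274538)
n - Z(-72, 102) = -44274538 - (2 - 1*102*(-72)) = -44274538 - (2 + 7344) = -44274538 - 1*7346 = -44274538 - 7346 = -44281884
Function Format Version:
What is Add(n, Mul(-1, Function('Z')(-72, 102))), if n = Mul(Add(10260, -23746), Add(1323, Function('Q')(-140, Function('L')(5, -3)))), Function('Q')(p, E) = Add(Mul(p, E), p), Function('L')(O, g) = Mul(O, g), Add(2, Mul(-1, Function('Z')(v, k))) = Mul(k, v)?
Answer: -44281884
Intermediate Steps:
Function('Z')(v, k) = Add(2, Mul(-1, k, v)) (Function('Z')(v, k) = Add(2, Mul(-1, Mul(k, v))) = Add(2, Mul(-1, k, v)))
Function('Q')(p, E) = Add(p, Mul(E, p)) (Function('Q')(p, E) = Add(Mul(E, p), p) = Add(p, Mul(E, p)))
n = -44274538 (n = Mul(Add(10260, -23746), Add(1323, Mul(-140, Add(1, Mul(5, -3))))) = Mul(-13486, Add(1323, Mul(-140, Add(1, -15)))) = Mul(-13486, Add(1323, Mul(-140, -14))) = Mul(-13486, Add(1323, 1960)) = Mul(-13486, 3283) = -44274538)
Add(n, Mul(-1, Function('Z')(-72, 102))) = Add(-44274538, Mul(-1, Add(2, Mul(-1, 102, -72)))) = Add(-44274538, Mul(-1, Add(2, 7344))) = Add(-44274538, Mul(-1, 7346)) = Add(-44274538, -7346) = -44281884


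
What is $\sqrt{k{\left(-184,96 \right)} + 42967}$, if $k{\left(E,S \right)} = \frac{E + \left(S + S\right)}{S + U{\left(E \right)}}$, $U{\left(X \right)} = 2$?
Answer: $\frac{\sqrt{2105387}}{7} \approx 207.28$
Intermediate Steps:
$k{\left(E,S \right)} = \frac{E + 2 S}{2 + S}$ ($k{\left(E,S \right)} = \frac{E + \left(S + S\right)}{S + 2} = \frac{E + 2 S}{2 + S}$)
$\sqrt{k{\left(-184,96 \right)} + 42967} = \sqrt{\frac{-184 + 2 \cdot 96}{2 + 96} + 42967} = \sqrt{\frac{-184 + 192}{98} + 42967} = \sqrt{\frac{1}{98} \cdot 8 + 42967} = \sqrt{\frac{4}{49} + 42967} = \sqrt{\frac{2105387}{49}} = \frac{\sqrt{2105387}}{7}$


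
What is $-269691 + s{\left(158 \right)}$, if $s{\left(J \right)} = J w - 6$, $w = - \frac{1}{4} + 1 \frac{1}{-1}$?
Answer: $- \frac{539789}{2} \approx -2.6989 \cdot 10^{5}$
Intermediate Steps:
$w = - \frac{5}{4}$ ($w = \left(-1\right) \frac{1}{4} + 1 \left(-1\right) = - \frac{1}{4} - 1 = - \frac{5}{4} \approx -1.25$)
$s{\left(J \right)} = -6 - \frac{5 J}{4}$ ($s{\left(J \right)} = J \left(- \frac{5}{4}\right) - 6 = - \frac{5 J}{4} - 6 = -6 - \frac{5 J}{4}$)
$-269691 + s{\left(158 \right)} = -269691 - \frac{407}{2} = - \frac{539789}{2}$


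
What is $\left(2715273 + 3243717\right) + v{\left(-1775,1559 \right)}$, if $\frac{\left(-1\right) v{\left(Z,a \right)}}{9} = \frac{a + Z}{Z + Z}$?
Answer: $\frac{10577206278}{1775} \approx 5.959 \cdot 10^{6}$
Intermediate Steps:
$v{\left(Z,a \right)} = - \frac{9 \left(Z + a\right)}{2 Z}$ ($v{\left(Z,a \right)} = - 9 \frac{a + Z}{Z + Z} = - 9 \frac{Z + a}{2 Z} = - \frac{9 \left(Z + a\right)}{2 Z}$)
$\left(2715273 + 3243717\right) + v{\left(-1775,1559 \right)} = \left(2715273 + 3243717\right) + \frac{9 \left(\left(-1\right) \left(-1775\right) - 1559\right)}{2 \left(-1775\right)} = 5958990 + \frac{9}{2} \left(- \frac{1}{1775}\right) \left(1775 - 1559\right) = 5958990 + \frac{9}{2} \left(- \frac{1}{1775}\right) 216 = 5958990 - \frac{972}{1775} = \frac{10577206278}{1775}$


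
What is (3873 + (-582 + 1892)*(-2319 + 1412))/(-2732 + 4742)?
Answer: -1184297/2010 ≈ -589.20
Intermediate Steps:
(3873 + (-582 + 1892)*(-2319 + 1412))/(-2732 + 4742) = (3873 + 1310*(-907))/2010 = (3873 - 1188170)*(1/2010) = -1184297*1/2010 = -1184297/2010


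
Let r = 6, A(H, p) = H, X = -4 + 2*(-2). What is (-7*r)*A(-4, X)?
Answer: 168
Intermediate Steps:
X = -8 (X = -4 - 4 = -8)
(-7*r)*A(-4, X) = -7*6*(-4) = -42*(-4) = 168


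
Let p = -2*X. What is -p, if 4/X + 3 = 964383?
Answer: 2/241095 ≈ 8.2955e-6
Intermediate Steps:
X = 1/241095 (X = 4/(-3 + 964383) = 4/964380 = 4*(1/964380) = 1/241095 ≈ 4.1477e-6)
p = -2/241095 (p = -2*1/241095 = -2/241095 ≈ -8.2955e-6)
-p = -1*(-2/241095) = 2/241095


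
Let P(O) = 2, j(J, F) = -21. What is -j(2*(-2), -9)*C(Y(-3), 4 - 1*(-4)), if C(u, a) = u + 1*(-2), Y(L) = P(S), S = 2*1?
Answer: 0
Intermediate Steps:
S = 2
Y(L) = 2
C(u, a) = -2 + u (C(u, a) = u - 2 = -2 + u)
-j(2*(-2), -9)*C(Y(-3), 4 - 1*(-4)) = -(-21)*(-2 + 2) = -(-21)*0 = -1*0 = 0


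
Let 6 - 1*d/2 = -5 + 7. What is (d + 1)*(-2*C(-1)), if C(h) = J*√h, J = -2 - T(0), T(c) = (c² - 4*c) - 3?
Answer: -18*I ≈ -18.0*I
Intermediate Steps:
T(c) = -3 + c² - 4*c
d = 8 (d = 12 - 2*(-5 + 7) = 12 - 2*2 = 12 - 4 = 8)
J = 1 (J = -2 - (-3 + 0² - 4*0) = -2 - (-3 + 0 + 0) = -2 - 1*(-3) = -2 + 3 = 1)
C(h) = √h (C(h) = 1*√h = √h)
(d + 1)*(-2*C(-1)) = (8 + 1)*(-2*I) = 9*(-2*I) = -18*I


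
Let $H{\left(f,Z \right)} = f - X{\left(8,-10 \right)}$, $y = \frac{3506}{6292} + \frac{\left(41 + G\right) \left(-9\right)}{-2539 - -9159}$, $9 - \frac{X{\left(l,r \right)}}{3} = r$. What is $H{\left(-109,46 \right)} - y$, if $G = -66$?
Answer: $- \frac{346951503}{2082652} \approx -166.59$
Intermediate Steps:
$X{\left(l,r \right)} = 27 - 3 r$
$y = \frac{1231271}{2082652}$ ($y = \frac{3506}{6292} + \frac{\left(41 - 66\right) \left(-9\right)}{-2539 - -9159} = 3506 \cdot \frac{1}{6292} + \frac{\left(-25\right) \left(-9\right)}{-2539 + 9159} = \frac{1753}{3146} + \frac{225}{6620} = \frac{1753}{3146} + 225 \cdot \frac{1}{6620} = \frac{1753}{3146} + \frac{45}{1324} = \frac{1231271}{2082652} \approx 0.5912$)
$H{\left(f,Z \right)} = -57 + f$ ($H{\left(f,Z \right)} = f - \left(27 - -30\right) = f - \left(27 + 30\right) = f - 57 = -57 + f$)
$H{\left(-109,46 \right)} - y = \left(-57 - 109\right) - \frac{1231271}{2082652} = -166 - \frac{1231271}{2082652} = - \frac{346951503}{2082652}$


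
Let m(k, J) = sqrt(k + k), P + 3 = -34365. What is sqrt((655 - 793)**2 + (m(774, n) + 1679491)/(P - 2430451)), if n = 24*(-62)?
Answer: sqrt(115694496350053355 - 14788914*sqrt(43))/2464819 ≈ 138.00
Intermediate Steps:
P = -34368 (P = -3 - 34365 = -34368)
n = -1488
m(k, J) = sqrt(2)*sqrt(k) (m(k, J) = sqrt(2*k) = sqrt(2)*sqrt(k))
sqrt((655 - 793)**2 + (m(774, n) + 1679491)/(P - 2430451)) = sqrt((655 - 793)**2 + (sqrt(2)*sqrt(774) + 1679491)/(-34368 - 2430451)) = sqrt((-138)**2 + (sqrt(2)*(3*sqrt(86)) + 1679491)/(-2464819)) = sqrt(19044 + (6*sqrt(43) + 1679491)*(-1/2464819)) = sqrt(19044 + (1679491 + 6*sqrt(43))*(-1/2464819)) = sqrt(19044 + (-1679491/2464819 - 6*sqrt(43)/2464819)) = sqrt(46938333545/2464819 - 6*sqrt(43)/2464819)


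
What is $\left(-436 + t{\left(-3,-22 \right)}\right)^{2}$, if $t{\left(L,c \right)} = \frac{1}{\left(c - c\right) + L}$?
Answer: $\frac{1713481}{9} \approx 1.9039 \cdot 10^{5}$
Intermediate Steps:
$t{\left(L,c \right)} = \frac{1}{L}$ ($t{\left(L,c \right)} = \frac{1}{0 + L} = \frac{1}{L}$)
$\left(-436 + t{\left(-3,-22 \right)}\right)^{2} = \left(-436 + \frac{1}{-3}\right)^{2} = \left(-436 - \frac{1}{3}\right)^{2} = \left(- \frac{1309}{3}\right)^{2} = \frac{1713481}{9}$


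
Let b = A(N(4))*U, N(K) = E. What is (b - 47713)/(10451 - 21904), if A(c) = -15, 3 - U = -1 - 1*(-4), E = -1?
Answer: 47713/11453 ≈ 4.1660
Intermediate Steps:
N(K) = -1
U = 0 (U = 3 - (-1 - 1*(-4)) = 3 - (-1 + 4) = 3 - 1*3 = 3 - 3 = 0)
b = 0 (b = -15*0 = 0)
(b - 47713)/(10451 - 21904) = (0 - 47713)/(10451 - 21904) = -47713/(-11453) = -47713*(-1/11453) = 47713/11453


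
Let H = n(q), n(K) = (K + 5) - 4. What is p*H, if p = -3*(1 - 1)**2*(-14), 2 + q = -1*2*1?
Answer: 0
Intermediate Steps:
q = -4 (q = -2 - 1*2*1 = -2 - 2*1 = -2 - 2 = -4)
n(K) = 1 + K (n(K) = (5 + K) - 4 = 1 + K)
H = -3 (H = 1 - 4 = -3)
p = 0 (p = -3*0**2*(-14) = -3*0*(-14) = 0*(-14) = 0)
p*H = 0*(-3) = 0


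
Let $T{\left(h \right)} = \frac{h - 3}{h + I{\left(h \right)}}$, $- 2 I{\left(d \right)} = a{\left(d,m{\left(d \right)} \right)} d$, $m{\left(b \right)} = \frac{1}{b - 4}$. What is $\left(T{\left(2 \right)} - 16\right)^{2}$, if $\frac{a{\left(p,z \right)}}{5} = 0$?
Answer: $\frac{1089}{4} \approx 272.25$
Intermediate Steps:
$m{\left(b \right)} = \frac{1}{-4 + b}$
$a{\left(p,z \right)} = 0$ ($a{\left(p,z \right)} = 5 \cdot 0 = 0$)
$I{\left(d \right)} = 0$ ($I{\left(d \right)} = - \frac{0 d}{2} = \left(- \frac{1}{2}\right) 0 = 0$)
$T{\left(h \right)} = \frac{-3 + h}{h}$ ($T{\left(h \right)} = \frac{h - 3}{h + 0} = \frac{-3 + h}{h}$)
$\left(T{\left(2 \right)} - 16\right)^{2} = \left(\frac{-3 + 2}{2} - 16\right)^{2} = \left(\frac{1}{2} \left(-1\right) - 16\right)^{2} = \left(- \frac{1}{2} - 16\right)^{2} = \left(- \frac{33}{2}\right)^{2} = \frac{1089}{4}$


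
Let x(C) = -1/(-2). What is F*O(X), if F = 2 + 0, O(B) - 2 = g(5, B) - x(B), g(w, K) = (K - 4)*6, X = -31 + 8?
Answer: -321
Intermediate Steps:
x(C) = ½ (x(C) = -1*(-½) = ½)
X = -23
g(w, K) = -24 + 6*K (g(w, K) = (-4 + K)*6 = -24 + 6*K)
O(B) = -45/2 + 6*B (O(B) = 2 + ((-24 + 6*B) - 1*½) = 2 + ((-24 + 6*B) - ½) = 2 + (-49/2 + 6*B) = -45/2 + 6*B)
F = 2
F*O(X) = 2*(-45/2 + 6*(-23)) = 2*(-45/2 - 138) = 2*(-321/2) = -321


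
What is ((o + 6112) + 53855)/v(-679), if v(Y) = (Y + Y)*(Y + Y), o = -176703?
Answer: -29184/461041 ≈ -0.063300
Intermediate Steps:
v(Y) = 4*Y**2 (v(Y) = (2*Y)*(2*Y) = 4*Y**2)
((o + 6112) + 53855)/v(-679) = ((-176703 + 6112) + 53855)/((4*(-679)**2)) = (-170591 + 53855)/((4*461041)) = -116736/1844164 = -116736*1/1844164 = -29184/461041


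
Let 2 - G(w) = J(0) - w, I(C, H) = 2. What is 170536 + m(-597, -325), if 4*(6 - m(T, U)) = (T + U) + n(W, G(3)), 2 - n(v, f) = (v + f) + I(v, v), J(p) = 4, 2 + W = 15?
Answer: 170776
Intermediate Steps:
W = 13 (W = -2 + 15 = 13)
G(w) = -2 + w (G(w) = 2 - (4 - w) = 2 + (-4 + w) = -2 + w)
n(v, f) = -f - v (n(v, f) = 2 - ((v + f) + 2) = 2 - ((f + v) + 2) = 2 - (2 + f + v) = 2 + (-2 - f - v) = -f - v)
m(T, U) = 19/2 - T/4 - U/4 (m(T, U) = 6 - ((T + U) + (-(-2 + 3) - 1*13))/4 = 6 - ((T + U) + (-1*1 - 13))/4 = 6 - ((T + U) + (-1 - 13))/4 = 6 - ((T + U) - 14)/4 = 6 - (-14 + T + U)/4 = 6 + (7/2 - T/4 - U/4) = 19/2 - T/4 - U/4)
170536 + m(-597, -325) = 170536 + (19/2 - 1/4*(-597) - 1/4*(-325)) = 170536 + (19/2 + 597/4 + 325/4) = 170536 + 240 = 170776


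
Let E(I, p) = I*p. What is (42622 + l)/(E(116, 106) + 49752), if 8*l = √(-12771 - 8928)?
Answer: 21311/31024 + 3*I*√2411/496384 ≈ 0.68692 + 0.00029676*I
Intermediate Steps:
l = 3*I*√2411/8 (l = √(-12771 - 8928)/8 = √(-21699)/8 = (3*I*√2411)/8 = 3*I*√2411/8 ≈ 18.413*I)
(42622 + l)/(E(116, 106) + 49752) = (42622 + 3*I*√2411/8)/(116*106 + 49752) = (42622 + 3*I*√2411/8)/(12296 + 49752) = (42622 + 3*I*√2411/8)/62048 = (42622 + 3*I*√2411/8)*(1/62048) = 21311/31024 + 3*I*√2411/496384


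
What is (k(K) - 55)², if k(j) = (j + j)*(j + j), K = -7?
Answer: 19881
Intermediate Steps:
k(j) = 4*j² (k(j) = (2*j)*(2*j) = 4*j²)
(k(K) - 55)² = (4*(-7)² - 55)² = (4*49 - 55)² = (196 - 55)² = 141² = 19881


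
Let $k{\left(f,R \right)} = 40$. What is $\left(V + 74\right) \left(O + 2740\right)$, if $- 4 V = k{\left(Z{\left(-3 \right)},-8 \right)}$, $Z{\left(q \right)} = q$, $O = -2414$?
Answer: $20864$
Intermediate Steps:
$V = -10$ ($V = \left(- \frac{1}{4}\right) 40 = -10$)
$\left(V + 74\right) \left(O + 2740\right) = \left(-10 + 74\right) \left(-2414 + 2740\right) = 64 \cdot 326 = 20864$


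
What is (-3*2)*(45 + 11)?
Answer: -336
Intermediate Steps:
(-3*2)*(45 + 11) = -6*56 = -336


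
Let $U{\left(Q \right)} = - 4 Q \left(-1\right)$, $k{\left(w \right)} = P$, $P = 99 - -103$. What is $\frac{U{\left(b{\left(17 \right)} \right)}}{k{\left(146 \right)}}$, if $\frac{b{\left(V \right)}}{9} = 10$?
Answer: $\frac{180}{101} \approx 1.7822$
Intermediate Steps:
$P = 202$ ($P = 99 + 103 = 202$)
$k{\left(w \right)} = 202$
$b{\left(V \right)} = 90$ ($b{\left(V \right)} = 9 \cdot 10 = 90$)
$U{\left(Q \right)} = 4 Q$
$\frac{U{\left(b{\left(17 \right)} \right)}}{k{\left(146 \right)}} = \frac{4 \cdot 90}{202} = 360 \cdot \frac{1}{202} = \frac{180}{101}$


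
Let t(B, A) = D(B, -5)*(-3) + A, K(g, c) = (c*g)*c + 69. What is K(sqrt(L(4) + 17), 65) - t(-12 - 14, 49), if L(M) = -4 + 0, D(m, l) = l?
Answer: 5 + 4225*sqrt(13) ≈ 15238.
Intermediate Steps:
L(M) = -4
K(g, c) = 69 + g*c**2 (K(g, c) = g*c**2 + 69 = 69 + g*c**2)
t(B, A) = 15 + A (t(B, A) = -5*(-3) + A = 15 + A)
K(sqrt(L(4) + 17), 65) - t(-12 - 14, 49) = (69 + sqrt(-4 + 17)*65**2) - (15 + 49) = (69 + sqrt(13)*4225) - 1*64 = (69 + 4225*sqrt(13)) - 64 = 5 + 4225*sqrt(13)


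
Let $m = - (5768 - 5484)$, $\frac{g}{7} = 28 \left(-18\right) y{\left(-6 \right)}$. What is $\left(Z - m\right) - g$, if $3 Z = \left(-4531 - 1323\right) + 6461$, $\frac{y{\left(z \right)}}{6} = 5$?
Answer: $\frac{318979}{3} \approx 1.0633 \cdot 10^{5}$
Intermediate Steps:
$y{\left(z \right)} = 30$ ($y{\left(z \right)} = 6 \cdot 5 = 30$)
$g = -105840$ ($g = 7 \cdot 28 \left(-18\right) 30 = 7 \left(\left(-504\right) 30\right) = 7 \left(-15120\right) = -105840$)
$m = -284$ ($m = \left(-1\right) 284 = -284$)
$Z = \frac{607}{3}$ ($Z = \frac{\left(-4531 - 1323\right) + 6461}{3} = \frac{-5854 + 6461}{3} = \frac{1}{3} \cdot 607 = \frac{607}{3} \approx 202.33$)
$\left(Z - m\right) - g = \left(\frac{607}{3} - -284\right) - -105840 = \left(\frac{607}{3} + 284\right) + 105840 = \frac{1459}{3} + 105840 = \frac{318979}{3}$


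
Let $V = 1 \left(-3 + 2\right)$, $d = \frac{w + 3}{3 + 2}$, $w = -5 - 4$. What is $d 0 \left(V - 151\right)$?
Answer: $0$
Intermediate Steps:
$w = -9$ ($w = -5 - 4 = -9$)
$d = - \frac{6}{5}$ ($d = \frac{-9 + 3}{3 + 2} = - \frac{6}{5} \approx -1.2$)
$V = -1$ ($V = 1 \left(-1\right) = -1$)
$d 0 \left(V - 151\right) = \left(- \frac{6}{5}\right) 0 \left(-1 - 151\right) = 0 \left(-152\right) = 0$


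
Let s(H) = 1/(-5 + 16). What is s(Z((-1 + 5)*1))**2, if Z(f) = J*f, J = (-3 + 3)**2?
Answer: 1/121 ≈ 0.0082645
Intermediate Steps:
J = 0 (J = 0**2 = 0)
Z(f) = 0 (Z(f) = 0*f = 0)
s(H) = 1/11
s(Z((-1 + 5)*1))**2 = (1/11)**2 = 1/121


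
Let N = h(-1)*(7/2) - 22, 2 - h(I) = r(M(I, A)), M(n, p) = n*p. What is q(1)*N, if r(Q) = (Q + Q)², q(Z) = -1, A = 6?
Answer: 519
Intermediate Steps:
r(Q) = 4*Q² (r(Q) = (2*Q)² = 4*Q²)
h(I) = 2 - 144*I² (h(I) = 2 - 4*(I*6)² = 2 - 4*(6*I)² = 2 - 4*36*I² = 2 - 144*I²)
N = -519 (N = (2 - 144*(-1)²)*(7/2) - 22 = (2 - 144*1)*(7*(½)) - 22 = (2 - 144)*(7/2) - 22 = -142*7/2 - 22 = -497 - 22 = -519)
q(1)*N = -1*(-519) = 519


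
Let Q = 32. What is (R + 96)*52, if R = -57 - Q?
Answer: 364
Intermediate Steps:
R = -89 (R = -57 - 1*32 = -57 - 32 = -89)
(R + 96)*52 = (-89 + 96)*52 = 7*52 = 364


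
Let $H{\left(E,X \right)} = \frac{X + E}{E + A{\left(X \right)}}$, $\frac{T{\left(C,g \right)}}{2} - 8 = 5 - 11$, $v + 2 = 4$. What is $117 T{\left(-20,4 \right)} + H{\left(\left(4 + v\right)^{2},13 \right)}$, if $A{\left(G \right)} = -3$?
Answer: $\frac{15493}{33} \approx 469.48$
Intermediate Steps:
$v = 2$ ($v = -2 + 4 = 2$)
$T{\left(C,g \right)} = 4$ ($T{\left(C,g \right)} = 16 + 2 \left(5 - 11\right) = 16 + 2 \left(-6\right) = 16 - 12 = 4$)
$H{\left(E,X \right)} = \frac{E + X}{-3 + E}$ ($H{\left(E,X \right)} = \frac{X + E}{E - 3} = \frac{E + X}{-3 + E}$)
$117 T{\left(-20,4 \right)} + H{\left(\left(4 + v\right)^{2},13 \right)} = 117 \cdot 4 + \frac{\left(4 + 2\right)^{2} + 13}{-3 + \left(4 + 2\right)^{2}} = 468 + \frac{6^{2} + 13}{-3 + 6^{2}} = 468 + \frac{36 + 13}{-3 + 36} = 468 + \frac{1}{33} \cdot 49 = 468 + \frac{49}{33} = \frac{15493}{33}$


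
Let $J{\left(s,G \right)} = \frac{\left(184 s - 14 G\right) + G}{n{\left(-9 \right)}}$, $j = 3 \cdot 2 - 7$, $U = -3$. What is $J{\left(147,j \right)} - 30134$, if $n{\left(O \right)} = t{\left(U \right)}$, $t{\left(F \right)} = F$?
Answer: $- \frac{117463}{3} \approx -39154.0$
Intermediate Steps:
$n{\left(O \right)} = -3$
$j = -1$ ($j = 6 - 7 = -1$)
$J{\left(s,G \right)} = - \frac{184 s}{3} + \frac{13 G}{3}$ ($J{\left(s,G \right)} = \frac{\left(184 s - 14 G\right) + G}{-3} = \left(\left(- 14 G + 184 s\right) + G\right) \left(- \frac{1}{3}\right) = \left(- 13 G + 184 s\right) \left(- \frac{1}{3}\right) = - \frac{184 s}{3} + \frac{13 G}{3}$)
$J{\left(147,j \right)} - 30134 = \left(\left(- \frac{184}{3}\right) 147 + \frac{13}{3} \left(-1\right)\right) - 30134 = \left(-9016 - \frac{13}{3}\right) - 30134 = - \frac{27061}{3} - 30134 = - \frac{117463}{3}$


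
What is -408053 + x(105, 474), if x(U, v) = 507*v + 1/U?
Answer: -17612174/105 ≈ -1.6774e+5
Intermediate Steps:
x(U, v) = 1/U + 507*v
-408053 + x(105, 474) = -408053 + (1/105 + 507*474) = -408053 + (1/105 + 240318) = -408053 + 25233391/105 = -17612174/105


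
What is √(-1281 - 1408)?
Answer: I*√2689 ≈ 51.856*I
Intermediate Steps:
√(-1281 - 1408) = √(-2689) = I*√2689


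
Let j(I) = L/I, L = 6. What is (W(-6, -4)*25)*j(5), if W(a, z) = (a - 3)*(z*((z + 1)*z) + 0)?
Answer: 12960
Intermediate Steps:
j(I) = 6/I
W(a, z) = z²*(1 + z)*(-3 + a) (W(a, z) = (-3 + a)*(z*((1 + z)*z) + 0) = (-3 + a)*(z*(z*(1 + z)) + 0) = (-3 + a)*(z²*(1 + z) + 0) = (-3 + a)*(z²*(1 + z)) = z²*(1 + z)*(-3 + a))
(W(-6, -4)*25)*j(5) = (((-4)²*(-3 - 6 - 3*(-4) - 6*(-4)))*25)*(6/5) = ((16*(-3 - 6 + 12 + 24))*25)*(6*(⅕)) = ((16*27)*25)*(6/5) = (432*25)*(6/5) = 10800*(6/5) = 12960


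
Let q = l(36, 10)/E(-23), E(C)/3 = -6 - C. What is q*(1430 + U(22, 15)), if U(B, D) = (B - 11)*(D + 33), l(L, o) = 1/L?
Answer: 979/918 ≈ 1.0664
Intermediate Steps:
E(C) = -18 - 3*C (E(C) = 3*(-6 - C) = -18 - 3*C)
U(B, D) = (-11 + B)*(33 + D)
q = 1/1836 (q = 1/(36*(-18 - 3*(-23))) = 1/(36*(-18 + 69)) = (1/36)/51 = (1/36)*(1/51) = 1/1836 ≈ 0.00054466)
q*(1430 + U(22, 15)) = (1430 + (-363 - 11*15 + 33*22 + 22*15))/1836 = (1430 + (-363 - 165 + 726 + 330))/1836 = (1430 + 528)/1836 = (1/1836)*1958 = 979/918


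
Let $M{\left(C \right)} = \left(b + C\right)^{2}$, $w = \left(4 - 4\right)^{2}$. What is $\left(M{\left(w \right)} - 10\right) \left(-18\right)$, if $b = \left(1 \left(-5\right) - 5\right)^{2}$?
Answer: $-179820$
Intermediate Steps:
$w = 0$ ($w = 0^{2} = 0$)
$b = 100$ ($b = \left(-5 - 5\right)^{2} = \left(-10\right)^{2} = 100$)
$M{\left(C \right)} = \left(100 + C\right)^{2}$
$\left(M{\left(w \right)} - 10\right) \left(-18\right) = \left(\left(100 + 0\right)^{2} - 10\right) \left(-18\right) = \left(100^{2} - 10\right) \left(-18\right) = \left(10000 - 10\right) \left(-18\right) = 9990 \left(-18\right) = -179820$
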